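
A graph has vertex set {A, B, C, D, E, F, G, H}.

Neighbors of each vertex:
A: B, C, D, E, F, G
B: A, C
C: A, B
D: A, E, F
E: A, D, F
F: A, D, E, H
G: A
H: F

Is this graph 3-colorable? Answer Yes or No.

No

A, D, E, F are mutually adjacent (a clique of size 4), so at least 4 colors are needed.
So 3 colors are not enough.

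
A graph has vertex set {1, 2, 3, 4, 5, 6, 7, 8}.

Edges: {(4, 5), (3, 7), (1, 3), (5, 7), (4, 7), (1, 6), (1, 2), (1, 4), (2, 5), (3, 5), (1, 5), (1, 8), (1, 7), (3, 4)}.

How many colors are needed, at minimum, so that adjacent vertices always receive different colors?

5

1, 3, 4, 5, 7 form a clique, so at least 5 colors are needed.
One proper 5-coloring: 1=a, 2=c, 3=c, 4=e, 5=b, 6=b, 7=d, 8=b. No two adjacent vertices share a color.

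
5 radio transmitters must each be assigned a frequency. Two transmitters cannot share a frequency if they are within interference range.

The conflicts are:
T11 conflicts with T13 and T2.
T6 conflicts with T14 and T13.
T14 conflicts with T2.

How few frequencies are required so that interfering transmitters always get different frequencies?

The cycle T6-T14-T2-T11-T13-T6 has odd length 5, so it cannot be 2-colored; at least 3 frequencies are needed.
Using 3 frequencies: T11=2, T6=1, T14=2, T13=3, T2=1. Every pair that conflicts lands in different frequencies.

3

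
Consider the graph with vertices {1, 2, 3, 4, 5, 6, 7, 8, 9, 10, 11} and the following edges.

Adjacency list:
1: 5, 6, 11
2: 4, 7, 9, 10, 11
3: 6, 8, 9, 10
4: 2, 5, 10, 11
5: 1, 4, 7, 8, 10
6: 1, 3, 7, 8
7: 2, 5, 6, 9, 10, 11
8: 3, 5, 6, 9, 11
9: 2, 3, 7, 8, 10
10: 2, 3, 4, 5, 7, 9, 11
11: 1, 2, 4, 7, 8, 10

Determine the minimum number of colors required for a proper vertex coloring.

2, 4, 10, 11 are pairwise adjacent (a clique of size 4), so at least 4 colors are needed.
A valid assignment using 4 colors: 1=red, 2=yellow, 3=green, 4=green, 5=blue, 6=blue, 7=green, 8=red, 9=blue, 10=red, 11=blue. Every edge joins two different colors.

4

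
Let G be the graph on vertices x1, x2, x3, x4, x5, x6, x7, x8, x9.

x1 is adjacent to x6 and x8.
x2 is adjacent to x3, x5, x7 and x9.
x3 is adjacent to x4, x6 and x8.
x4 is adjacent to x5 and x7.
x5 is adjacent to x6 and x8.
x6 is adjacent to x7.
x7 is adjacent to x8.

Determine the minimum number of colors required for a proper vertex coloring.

x2 and x7 are adjacent, so at least 2 colors are needed.
A valid assignment using 2 colors: x1=2, x2=1, x3=2, x4=1, x5=2, x6=1, x7=2, x8=1, x9=2. Each edge has distinct colors on its endpoints.

2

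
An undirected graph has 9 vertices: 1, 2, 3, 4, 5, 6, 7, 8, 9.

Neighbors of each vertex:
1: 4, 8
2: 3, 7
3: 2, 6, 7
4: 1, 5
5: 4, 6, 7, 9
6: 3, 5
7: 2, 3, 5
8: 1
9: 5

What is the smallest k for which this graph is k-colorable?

2, 3, 7 are pairwise adjacent, so at least 3 colors are needed.
3 colors suffice: 1=red, 2=green, 3=red, 4=blue, 5=red, 6=blue, 7=blue, 8=blue, 9=blue. Every edge joins two different colors.

3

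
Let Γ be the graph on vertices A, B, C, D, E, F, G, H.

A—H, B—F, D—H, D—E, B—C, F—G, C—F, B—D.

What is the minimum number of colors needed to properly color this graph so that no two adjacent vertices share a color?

B, C, F form a triangle, so at least 3 colors are needed.
One proper 3-coloring: A=2, B=1, C=3, D=2, E=1, F=2, G=1, H=1. Each edge has distinct colors on its endpoints.

3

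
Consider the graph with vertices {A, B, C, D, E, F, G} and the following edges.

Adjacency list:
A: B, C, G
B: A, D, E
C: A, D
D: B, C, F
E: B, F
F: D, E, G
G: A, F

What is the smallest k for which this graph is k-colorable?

The cycle F-D-C-A-G-F has odd length 5, so it cannot be 2-colored; at least 3 colors are needed.
3 colors suffice: A=2, B=1, C=1, D=2, E=2, F=1, G=3. Each edge has distinct colors on its endpoints.

3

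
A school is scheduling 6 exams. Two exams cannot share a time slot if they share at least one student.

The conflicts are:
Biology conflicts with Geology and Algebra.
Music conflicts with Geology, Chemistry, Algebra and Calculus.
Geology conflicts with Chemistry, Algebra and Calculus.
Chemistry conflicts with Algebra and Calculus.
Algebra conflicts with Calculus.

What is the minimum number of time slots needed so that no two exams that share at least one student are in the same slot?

Music, Geology, Chemistry, Algebra, Calculus all conflict with each other, so at least 5 time slots are needed.
5 time slots suffice: time slot 1 → {Algebra}; time slot 2 → {Geology}; time slot 3 → {Biology, Calculus}; time slot 4 → {Chemistry}; time slot 5 → {Music}. Every pair that conflicts lands in different time slots.

5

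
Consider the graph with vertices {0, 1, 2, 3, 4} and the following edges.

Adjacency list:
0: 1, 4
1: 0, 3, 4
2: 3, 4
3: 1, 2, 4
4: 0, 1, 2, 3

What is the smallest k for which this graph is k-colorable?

0, 1, 4 are mutually adjacent, so at least 3 colors are needed.
A valid assignment using 3 colors: 0=b, 1=c, 2=c, 3=b, 4=a. No two adjacent vertices share a color.

3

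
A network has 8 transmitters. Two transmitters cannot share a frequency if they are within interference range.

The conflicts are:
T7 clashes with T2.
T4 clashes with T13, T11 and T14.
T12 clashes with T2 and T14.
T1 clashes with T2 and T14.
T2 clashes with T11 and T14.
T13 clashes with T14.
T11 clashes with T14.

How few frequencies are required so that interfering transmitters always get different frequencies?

T12, T2, T14 are mutually in conflict, so at least 3 frequencies are needed.
3 frequencies suffice: frequency 1 → {T7, T14}; frequency 2 → {T4, T2}; frequency 3 → {T12, T1, T13, T11}. Every pair that conflicts lands in different frequencies.

3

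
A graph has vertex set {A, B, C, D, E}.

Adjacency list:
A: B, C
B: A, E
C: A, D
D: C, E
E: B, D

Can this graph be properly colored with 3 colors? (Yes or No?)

The chromatic number is 3. The cycle B-E-D-C-A-B has odd length 5, so it cannot be 2-colored; at least 3 colors are needed.
3 colors suffice: color 1 → {A, D}; color 2 → {C, E}; color 3 → {B}.
That is already a proper 3-coloring.

Yes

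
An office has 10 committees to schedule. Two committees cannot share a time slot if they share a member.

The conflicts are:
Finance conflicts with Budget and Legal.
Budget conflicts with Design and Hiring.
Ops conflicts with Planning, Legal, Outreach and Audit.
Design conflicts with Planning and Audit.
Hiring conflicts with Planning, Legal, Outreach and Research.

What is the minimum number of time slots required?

2

Hiring and Research conflict, so at least 2 time slots are needed.
Using 2 time slots: Finance=1, Budget=2, Ops=1, Design=1, Hiring=1, Planning=2, Legal=2, Outreach=2, Audit=2, Research=2. Every pair that conflicts lands in different time slots.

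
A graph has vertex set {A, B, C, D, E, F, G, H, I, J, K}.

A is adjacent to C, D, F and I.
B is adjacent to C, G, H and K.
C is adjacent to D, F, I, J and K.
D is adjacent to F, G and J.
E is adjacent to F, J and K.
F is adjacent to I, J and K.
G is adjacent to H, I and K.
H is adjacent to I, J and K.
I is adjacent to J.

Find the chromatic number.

B, G, H, K are pairwise adjacent (a clique of size 4), so at least 4 colors are needed.
4 colors suffice: A=yellow, B=yellow, C=red, D=green, E=red, F=blue, G=blue, H=red, I=green, J=yellow, K=green. Every edge joins two different colors.

4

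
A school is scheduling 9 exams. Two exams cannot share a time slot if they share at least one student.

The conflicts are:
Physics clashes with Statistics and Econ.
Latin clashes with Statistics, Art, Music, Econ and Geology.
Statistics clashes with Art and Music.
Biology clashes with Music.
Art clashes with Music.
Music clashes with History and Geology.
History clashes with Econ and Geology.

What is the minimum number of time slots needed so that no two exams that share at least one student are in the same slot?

4

Latin, Statistics, Art, Music pairwise conflict, so at least 4 time slots are needed.
4 time slots suffice: time slot 1 → {Music, Econ}; time slot 2 → {Physics, Latin, Biology, History}; time slot 3 → {Statistics, Geology}; time slot 4 → {Art}. Each listed conflict is separated.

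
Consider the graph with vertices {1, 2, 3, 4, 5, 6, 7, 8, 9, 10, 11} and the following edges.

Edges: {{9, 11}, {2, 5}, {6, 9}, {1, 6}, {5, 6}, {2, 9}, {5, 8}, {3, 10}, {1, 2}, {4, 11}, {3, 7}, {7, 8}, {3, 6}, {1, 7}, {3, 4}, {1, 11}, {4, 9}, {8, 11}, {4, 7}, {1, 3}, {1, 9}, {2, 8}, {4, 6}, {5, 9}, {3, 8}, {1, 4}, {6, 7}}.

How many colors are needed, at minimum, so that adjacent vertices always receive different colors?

1, 3, 4, 6, 7 are pairwise adjacent (a clique of size 5), so at least 5 colors are needed.
5 colors suffice: 1=red, 2=green, 3=blue, 4=green, 5=purple, 6=yellow, 7=purple, 8=red, 9=blue, 10=red, 11=yellow. No two adjacent vertices share a color.

5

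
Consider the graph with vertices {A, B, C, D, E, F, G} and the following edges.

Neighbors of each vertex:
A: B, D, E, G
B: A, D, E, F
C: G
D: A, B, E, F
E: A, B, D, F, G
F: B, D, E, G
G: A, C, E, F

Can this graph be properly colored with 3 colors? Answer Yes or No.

No

B, D, E, F are pairwise adjacent (a clique of size 4), so at least 4 colors are needed.
So 3 colors are not enough.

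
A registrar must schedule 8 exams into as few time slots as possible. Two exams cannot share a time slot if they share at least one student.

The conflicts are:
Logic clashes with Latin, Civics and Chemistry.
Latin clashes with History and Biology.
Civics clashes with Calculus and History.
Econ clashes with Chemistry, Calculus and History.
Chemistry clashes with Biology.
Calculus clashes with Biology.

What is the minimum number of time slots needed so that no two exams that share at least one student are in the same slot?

The cycle Calculus-Civics-Logic-Latin-Biology-Calculus has odd length 5, so it cannot be 2-colored; at least 3 time slots are needed.
3 time slots suffice: Logic=1, Latin=2, Civics=3, Econ=3, Chemistry=2, Calculus=2, History=1, Biology=1. Every pair that conflicts lands in different time slots.

3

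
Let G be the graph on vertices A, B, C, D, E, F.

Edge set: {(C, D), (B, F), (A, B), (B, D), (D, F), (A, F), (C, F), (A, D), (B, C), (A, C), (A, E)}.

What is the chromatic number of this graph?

5

A, B, C, D, F are pairwise adjacent (a clique of size 5), so at least 5 colors are needed.
5 colors suffice: color red → {A}; color blue → {C, E}; color green → {D}; color yellow → {B}; color purple → {F}. Each edge has distinct colors on its endpoints.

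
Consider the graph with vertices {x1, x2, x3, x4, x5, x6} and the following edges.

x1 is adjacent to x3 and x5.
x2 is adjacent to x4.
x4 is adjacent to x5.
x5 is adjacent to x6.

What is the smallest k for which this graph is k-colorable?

x1 and x5 are adjacent, so at least 2 colors are needed.
A valid assignment using 2 colors: x1=2, x2=1, x3=1, x4=2, x5=1, x6=2. Every edge joins two different colors.

2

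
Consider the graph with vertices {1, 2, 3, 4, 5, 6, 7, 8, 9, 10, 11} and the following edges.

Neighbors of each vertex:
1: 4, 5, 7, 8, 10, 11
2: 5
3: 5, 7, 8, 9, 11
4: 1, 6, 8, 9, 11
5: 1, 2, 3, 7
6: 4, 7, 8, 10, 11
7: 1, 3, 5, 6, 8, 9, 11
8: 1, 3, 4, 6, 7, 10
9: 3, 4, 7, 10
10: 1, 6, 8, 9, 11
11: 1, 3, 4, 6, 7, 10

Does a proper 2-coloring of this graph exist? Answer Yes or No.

4, 6, 8 are pairwise adjacent, so at least 3 colors are needed.
So 2 colors are not enough.

No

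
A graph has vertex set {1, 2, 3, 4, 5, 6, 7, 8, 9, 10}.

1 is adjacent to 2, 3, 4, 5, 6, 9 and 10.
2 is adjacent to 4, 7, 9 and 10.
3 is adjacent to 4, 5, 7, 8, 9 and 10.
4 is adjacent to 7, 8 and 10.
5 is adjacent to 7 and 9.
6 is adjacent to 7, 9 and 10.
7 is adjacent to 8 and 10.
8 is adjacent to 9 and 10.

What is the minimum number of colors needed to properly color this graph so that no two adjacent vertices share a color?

5

3, 4, 7, 8, 10 form a clique, so at least 5 colors are needed.
5 colors suffice: 1=red, 2=blue, 3=blue, 4=yellow, 5=yellow, 6=blue, 7=red, 8=purple, 9=green, 10=green. Each edge has distinct colors on its endpoints.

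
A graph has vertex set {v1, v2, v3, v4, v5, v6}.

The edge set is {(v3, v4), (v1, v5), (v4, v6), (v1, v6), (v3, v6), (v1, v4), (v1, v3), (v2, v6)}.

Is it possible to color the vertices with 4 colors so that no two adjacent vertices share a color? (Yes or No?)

The chromatic number is 4. v1, v3, v4, v6 form a clique, so at least 4 colors are needed.
4 colors suffice: color R → {v1, v2}; color B → {v5, v6}; color G → {v3}; color Y → {v4}.
That is already a proper 4-coloring.

Yes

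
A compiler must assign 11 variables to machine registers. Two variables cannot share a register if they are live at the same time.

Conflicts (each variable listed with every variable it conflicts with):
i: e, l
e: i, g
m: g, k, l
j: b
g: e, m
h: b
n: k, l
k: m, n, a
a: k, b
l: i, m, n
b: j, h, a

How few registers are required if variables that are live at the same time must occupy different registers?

The cycle e-i-l-m-g-e has odd length 5, so it cannot be 2-colored; at least 3 registers are needed.
A valid assignment using 3 registers: i=2, e=1, m=2, j=2, g=3, h=2, n=2, k=1, a=2, l=1, b=1. Each listed conflict is separated.

3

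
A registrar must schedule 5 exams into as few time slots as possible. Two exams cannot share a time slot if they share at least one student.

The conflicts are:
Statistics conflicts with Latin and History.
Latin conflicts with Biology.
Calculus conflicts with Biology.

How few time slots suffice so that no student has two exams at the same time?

Calculus and Biology conflict, so at least 2 time slots are needed.
A valid assignment using 2 time slots: Statistics=1, Latin=2, Calculus=2, Biology=1, History=2. Every pair that conflicts lands in different time slots.

2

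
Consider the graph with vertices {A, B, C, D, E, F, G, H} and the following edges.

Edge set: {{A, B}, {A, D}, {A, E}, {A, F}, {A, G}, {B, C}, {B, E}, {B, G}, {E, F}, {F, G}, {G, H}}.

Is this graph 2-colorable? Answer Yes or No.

A, F, G are mutually adjacent, so at least 3 colors are needed.
So 2 colors are not enough.

No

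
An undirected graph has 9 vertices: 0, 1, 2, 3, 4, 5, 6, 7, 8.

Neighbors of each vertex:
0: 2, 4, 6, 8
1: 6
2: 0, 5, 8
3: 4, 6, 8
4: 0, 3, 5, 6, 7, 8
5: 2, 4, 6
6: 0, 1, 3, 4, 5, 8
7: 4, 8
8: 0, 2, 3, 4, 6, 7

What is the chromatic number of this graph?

4

0, 4, 6, 8 form a clique, so at least 4 colors are needed.
4 colors suffice: color a → {2, 6, 7}; color b → {1, 5, 8}; color c → {4}; color d → {0, 3}. No two adjacent vertices share a color.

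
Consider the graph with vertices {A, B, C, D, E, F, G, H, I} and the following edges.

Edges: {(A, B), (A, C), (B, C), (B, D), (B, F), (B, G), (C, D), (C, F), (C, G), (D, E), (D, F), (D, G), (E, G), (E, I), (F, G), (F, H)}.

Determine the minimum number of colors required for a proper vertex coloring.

5

B, C, D, F, G are mutually adjacent (a clique of size 5), so at least 5 colors are needed.
5 colors suffice: color red → {A, G, H, I}; color blue → {C, E}; color green → {D}; color yellow → {B}; color purple → {F}. No two adjacent vertices share a color.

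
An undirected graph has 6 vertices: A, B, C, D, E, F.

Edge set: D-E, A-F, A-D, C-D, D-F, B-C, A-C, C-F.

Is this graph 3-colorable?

No

A, C, D, F form a clique, so at least 4 colors are needed.
So 3 colors are not enough.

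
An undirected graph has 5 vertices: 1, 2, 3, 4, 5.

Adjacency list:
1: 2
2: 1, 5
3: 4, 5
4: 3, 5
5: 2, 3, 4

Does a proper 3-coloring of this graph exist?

The chromatic number is 3. 3, 4, 5 are pairwise adjacent, so at least 3 colors are needed.
3 colors suffice: 1=a, 2=b, 3=c, 4=b, 5=a.
That is already a proper 3-coloring.

Yes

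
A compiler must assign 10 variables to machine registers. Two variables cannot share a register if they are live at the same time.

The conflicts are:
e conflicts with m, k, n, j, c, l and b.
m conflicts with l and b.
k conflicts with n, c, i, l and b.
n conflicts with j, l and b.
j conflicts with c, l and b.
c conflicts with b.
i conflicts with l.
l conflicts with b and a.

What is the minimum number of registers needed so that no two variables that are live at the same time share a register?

5

e, k, n, l, b all conflict with each other, so at least 5 registers are needed.
A valid assignment using 5 registers: e=3, m=4, k=4, n=5, j=4, c=1, i=2, l=1, b=2, a=2. Every pair that conflicts lands in different registers.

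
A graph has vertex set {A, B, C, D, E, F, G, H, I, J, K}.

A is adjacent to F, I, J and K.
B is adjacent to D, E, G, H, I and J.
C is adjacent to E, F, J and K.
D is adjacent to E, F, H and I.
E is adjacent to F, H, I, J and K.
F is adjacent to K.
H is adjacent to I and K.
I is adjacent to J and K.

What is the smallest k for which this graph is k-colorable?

B, D, E, H, I form a clique, so at least 5 colors are needed.
5 colors suffice: color 1 → {A, E, G}; color 2 → {F, I}; color 3 → {B, K}; color 4 → {D, J}; color 5 → {C, H}. Every edge joins two different colors.

5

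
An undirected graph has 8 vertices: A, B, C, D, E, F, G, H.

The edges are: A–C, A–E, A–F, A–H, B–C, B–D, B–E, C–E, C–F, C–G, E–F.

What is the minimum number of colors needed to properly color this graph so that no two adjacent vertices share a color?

A, C, E, F are mutually adjacent (a clique of size 4), so at least 4 colors are needed.
4 colors suffice: color 1 → {C, D, H}; color 2 → {E, G}; color 3 → {A, B}; color 4 → {F}. No two adjacent vertices share a color.

4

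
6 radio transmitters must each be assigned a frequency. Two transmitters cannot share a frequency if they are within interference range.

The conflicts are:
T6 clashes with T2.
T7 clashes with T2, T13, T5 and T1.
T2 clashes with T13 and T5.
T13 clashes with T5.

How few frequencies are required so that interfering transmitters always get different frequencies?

4

T7, T2, T13, T5 are mutually in conflict, so at least 4 frequencies are needed.
4 frequencies suffice: frequency 1 → {T6, T7}; frequency 2 → {T2, T1}; frequency 3 → {T5}; frequency 4 → {T13}. Every pair that conflicts lands in different frequencies.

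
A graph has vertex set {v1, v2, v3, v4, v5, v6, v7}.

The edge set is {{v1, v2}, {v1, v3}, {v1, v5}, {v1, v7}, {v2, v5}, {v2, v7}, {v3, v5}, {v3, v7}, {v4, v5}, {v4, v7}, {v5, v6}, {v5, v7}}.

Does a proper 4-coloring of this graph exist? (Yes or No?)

The chromatic number is 4. v1, v2, v5, v7 form a clique, so at least 4 colors are needed.
4 colors suffice: color 1 → {v5}; color 2 → {v6, v7}; color 3 → {v1, v4}; color 4 → {v2, v3}.
That is already a proper 4-coloring.

Yes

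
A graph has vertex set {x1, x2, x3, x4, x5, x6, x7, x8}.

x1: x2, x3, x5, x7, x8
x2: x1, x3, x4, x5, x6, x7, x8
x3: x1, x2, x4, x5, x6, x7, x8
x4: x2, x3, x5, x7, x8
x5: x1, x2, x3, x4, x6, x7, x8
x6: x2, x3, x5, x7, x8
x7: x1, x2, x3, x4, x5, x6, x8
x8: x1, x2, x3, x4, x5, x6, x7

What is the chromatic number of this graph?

x2, x3, x5, x6, x7, x8 form a clique, so at least 6 colors are needed.
One proper 6-coloring: x1=6, x2=3, x3=1, x4=6, x5=5, x6=6, x7=2, x8=4. Every edge joins two different colors.

6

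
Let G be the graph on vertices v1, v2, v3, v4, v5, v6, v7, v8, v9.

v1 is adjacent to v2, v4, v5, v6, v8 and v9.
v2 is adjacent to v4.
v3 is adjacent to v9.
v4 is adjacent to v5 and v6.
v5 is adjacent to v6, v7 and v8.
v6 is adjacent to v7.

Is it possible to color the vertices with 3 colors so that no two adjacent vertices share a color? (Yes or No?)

v1, v4, v5, v6 form a clique, so at least 4 colors are needed.
So 3 colors are not enough.

No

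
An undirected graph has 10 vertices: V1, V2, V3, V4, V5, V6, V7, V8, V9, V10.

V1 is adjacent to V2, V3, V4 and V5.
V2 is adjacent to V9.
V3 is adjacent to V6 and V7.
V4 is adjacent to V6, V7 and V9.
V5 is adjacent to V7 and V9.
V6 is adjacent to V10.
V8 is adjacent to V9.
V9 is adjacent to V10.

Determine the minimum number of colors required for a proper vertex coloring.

V5 and V9 are adjacent, so at least 2 colors are needed.
A valid assignment using 2 colors: V1=R, V2=B, V3=B, V4=B, V5=B, V6=R, V7=R, V8=B, V9=R, V10=B. Every edge joins two different colors.

2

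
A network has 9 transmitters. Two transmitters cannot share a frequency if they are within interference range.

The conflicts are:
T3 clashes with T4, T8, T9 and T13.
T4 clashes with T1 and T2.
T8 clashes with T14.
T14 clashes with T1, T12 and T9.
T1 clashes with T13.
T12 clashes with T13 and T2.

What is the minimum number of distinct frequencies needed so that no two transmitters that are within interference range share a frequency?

3

The cycle T1-T4-T2-T12-T14-T1 has odd length 5, so it cannot be 2-colored; at least 3 frequencies are needed.
A valid assignment using 3 frequencies: T3=1, T4=2, T8=2, T14=1, T1=3, T12=3, T9=2, T13=2, T2=1. Each listed conflict is separated.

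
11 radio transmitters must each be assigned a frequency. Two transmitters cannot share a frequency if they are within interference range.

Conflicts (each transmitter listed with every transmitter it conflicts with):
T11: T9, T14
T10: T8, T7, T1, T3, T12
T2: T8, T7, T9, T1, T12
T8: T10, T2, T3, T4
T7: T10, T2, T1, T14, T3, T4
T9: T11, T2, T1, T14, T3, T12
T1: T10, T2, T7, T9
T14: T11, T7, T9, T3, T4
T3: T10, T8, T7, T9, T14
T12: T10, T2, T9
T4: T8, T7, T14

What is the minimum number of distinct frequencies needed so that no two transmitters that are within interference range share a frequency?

T7, T14, T4 all conflict with each other, so at least 3 frequencies are needed.
Using 3 frequencies: T11=3, T10=2, T2=2, T8=1, T7=1, T9=1, T1=3, T14=2, T3=3, T12=3, T4=3. Every pair that conflicts lands in different frequencies.

3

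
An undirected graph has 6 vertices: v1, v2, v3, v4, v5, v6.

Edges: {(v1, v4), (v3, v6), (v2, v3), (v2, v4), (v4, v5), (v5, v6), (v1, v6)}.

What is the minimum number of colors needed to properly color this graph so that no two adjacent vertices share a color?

3

The cycle v6-v1-v4-v2-v3-v6 has odd length 5, so it cannot be 2-colored; at least 3 colors are needed.
3 colors suffice: color R → {v4, v6}; color B → {v1, v3, v5}; color G → {v2}. No two adjacent vertices share a color.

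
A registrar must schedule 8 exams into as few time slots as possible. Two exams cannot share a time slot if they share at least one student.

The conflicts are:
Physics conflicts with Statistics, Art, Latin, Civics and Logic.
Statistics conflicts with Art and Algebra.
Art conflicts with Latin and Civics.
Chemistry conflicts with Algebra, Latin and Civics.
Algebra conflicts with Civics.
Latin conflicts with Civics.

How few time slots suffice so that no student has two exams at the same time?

4

Physics, Art, Latin, Civics are mutually in conflict, so at least 4 time slots are needed.
4 time slots suffice: time slot 1 → {Statistics, Civics, Logic}; time slot 2 → {Physics, Chemistry}; time slot 3 → {Art, Algebra}; time slot 4 → {Latin}. No two conflicting exams share a time slot.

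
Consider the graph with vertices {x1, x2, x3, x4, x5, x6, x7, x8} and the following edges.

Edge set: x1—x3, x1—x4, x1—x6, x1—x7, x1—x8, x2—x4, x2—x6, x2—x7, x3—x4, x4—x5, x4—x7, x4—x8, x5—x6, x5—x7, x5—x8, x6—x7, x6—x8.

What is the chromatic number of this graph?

3

x5, x6, x8 form a triangle, so at least 3 colors are needed.
3 colors suffice: x1=green, x2=green, x3=blue, x4=red, x5=green, x6=red, x7=blue, x8=blue. Each edge has distinct colors on its endpoints.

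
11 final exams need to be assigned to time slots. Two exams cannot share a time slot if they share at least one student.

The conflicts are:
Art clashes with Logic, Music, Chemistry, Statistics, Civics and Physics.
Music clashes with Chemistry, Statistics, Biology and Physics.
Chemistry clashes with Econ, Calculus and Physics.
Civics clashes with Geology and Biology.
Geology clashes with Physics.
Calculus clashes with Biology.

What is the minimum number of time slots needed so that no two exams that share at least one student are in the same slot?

Art, Music, Chemistry, Physics are mutually in conflict, so at least 4 time slots are needed.
4 time slots suffice: time slot 1 → {Art, Econ, Geology, Biology}; time slot 2 → {Logic, Chemistry, Statistics, Civics}; time slot 3 → {Music, Calculus}; time slot 4 → {Physics}. Every pair that conflicts lands in different time slots.

4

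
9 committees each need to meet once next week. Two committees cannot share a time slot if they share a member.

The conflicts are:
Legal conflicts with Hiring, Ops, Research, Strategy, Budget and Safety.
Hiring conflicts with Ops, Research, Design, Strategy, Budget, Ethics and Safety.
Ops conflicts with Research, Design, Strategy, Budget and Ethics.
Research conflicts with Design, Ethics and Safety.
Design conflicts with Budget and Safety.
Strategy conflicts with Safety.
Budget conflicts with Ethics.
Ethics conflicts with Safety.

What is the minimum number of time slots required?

4

Legal, Hiring, Research, Safety pairwise conflict, so at least 4 time slots are needed.
4 time slots suffice: time slot 1 → {Hiring}; time slot 2 → {Ops, Safety}; time slot 3 → {Research, Strategy, Budget}; time slot 4 → {Legal, Design, Ethics}. Each listed conflict is separated.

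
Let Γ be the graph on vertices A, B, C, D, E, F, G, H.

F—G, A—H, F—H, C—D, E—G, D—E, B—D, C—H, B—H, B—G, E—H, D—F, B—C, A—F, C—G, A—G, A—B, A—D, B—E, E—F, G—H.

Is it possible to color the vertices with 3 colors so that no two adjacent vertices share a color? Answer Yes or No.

A, B, G, H are pairwise adjacent (a clique of size 4), so at least 4 colors are needed.
So 3 colors are not enough.

No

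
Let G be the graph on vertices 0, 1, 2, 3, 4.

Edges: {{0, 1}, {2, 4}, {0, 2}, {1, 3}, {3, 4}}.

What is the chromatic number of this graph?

The cycle 3-4-2-0-1-3 has odd length 5, so it cannot be 2-colored; at least 3 colors are needed.
3 colors suffice: 0=blue, 1=red, 2=red, 3=green, 4=blue. Every edge joins two different colors.

3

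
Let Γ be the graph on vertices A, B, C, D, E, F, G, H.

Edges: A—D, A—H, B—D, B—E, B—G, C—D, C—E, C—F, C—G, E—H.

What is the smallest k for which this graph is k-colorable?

3

The cycle A-D-C-E-H-A has odd length 5, so it cannot be 2-colored; at least 3 colors are needed.
3 colors suffice: color red → {A, B, C}; color blue → {D, E, F, G}; color green → {H}. Every edge joins two different colors.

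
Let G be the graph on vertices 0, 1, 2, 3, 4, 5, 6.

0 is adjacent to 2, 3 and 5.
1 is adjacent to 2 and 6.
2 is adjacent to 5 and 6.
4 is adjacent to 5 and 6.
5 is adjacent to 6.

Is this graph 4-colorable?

Yes

The chromatic number is 3. 4, 5, 6 are mutually adjacent, so at least 3 colors are needed.
3 colors suffice: color red → {0, 6}; color blue → {2, 3, 4}; color green → {1, 5}.
Since 4 ≥ 3, a proper 4-coloring certainly exists.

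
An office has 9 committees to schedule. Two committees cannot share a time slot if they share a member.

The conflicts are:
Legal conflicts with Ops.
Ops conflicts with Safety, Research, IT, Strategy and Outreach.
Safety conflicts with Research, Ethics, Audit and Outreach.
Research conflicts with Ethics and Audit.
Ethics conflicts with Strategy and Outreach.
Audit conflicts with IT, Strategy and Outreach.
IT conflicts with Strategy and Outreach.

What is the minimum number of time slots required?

Audit, IT, Outreach are mutually in conflict, so at least 3 time slots are needed.
3 time slots suffice: Legal=2, Ops=1, Safety=3, Research=2, Ethics=1, Audit=1, IT=3, Strategy=2, Outreach=2. Each listed conflict is separated.

3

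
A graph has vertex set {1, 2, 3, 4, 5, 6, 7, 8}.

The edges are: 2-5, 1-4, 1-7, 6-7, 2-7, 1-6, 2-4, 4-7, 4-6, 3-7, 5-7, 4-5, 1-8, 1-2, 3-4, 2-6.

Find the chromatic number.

1, 2, 4, 6, 7 form a clique, so at least 5 colors are needed.
A valid assignment using 5 colors: 1=c, 2=d, 3=c, 4=a, 5=c, 6=e, 7=b, 8=a. Every edge joins two different colors.

5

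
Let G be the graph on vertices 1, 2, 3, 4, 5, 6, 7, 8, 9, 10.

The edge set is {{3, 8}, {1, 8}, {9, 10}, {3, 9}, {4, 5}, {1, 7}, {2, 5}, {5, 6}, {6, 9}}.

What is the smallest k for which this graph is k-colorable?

3 and 9 are adjacent, so at least 2 colors are needed.
A valid assignment using 2 colors: 1=blue, 2=blue, 3=blue, 4=blue, 5=red, 6=blue, 7=red, 8=red, 9=red, 10=blue. Each edge has distinct colors on its endpoints.

2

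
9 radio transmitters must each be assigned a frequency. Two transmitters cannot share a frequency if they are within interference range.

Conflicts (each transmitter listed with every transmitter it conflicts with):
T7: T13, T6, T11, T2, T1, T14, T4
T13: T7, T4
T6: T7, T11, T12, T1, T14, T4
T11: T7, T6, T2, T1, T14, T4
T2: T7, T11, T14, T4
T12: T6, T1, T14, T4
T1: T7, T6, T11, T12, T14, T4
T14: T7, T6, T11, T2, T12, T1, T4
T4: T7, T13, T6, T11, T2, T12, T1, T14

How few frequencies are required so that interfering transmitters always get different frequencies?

6

T7, T6, T11, T1, T14, T4 are mutually in conflict, so at least 6 frequencies are needed.
6 frequencies suffice: frequency 1 → {T4}; frequency 2 → {T13, T14}; frequency 3 → {T7, T12}; frequency 4 → {T11}; frequency 5 → {T2, T1}; frequency 6 → {T6}. Each listed conflict is separated.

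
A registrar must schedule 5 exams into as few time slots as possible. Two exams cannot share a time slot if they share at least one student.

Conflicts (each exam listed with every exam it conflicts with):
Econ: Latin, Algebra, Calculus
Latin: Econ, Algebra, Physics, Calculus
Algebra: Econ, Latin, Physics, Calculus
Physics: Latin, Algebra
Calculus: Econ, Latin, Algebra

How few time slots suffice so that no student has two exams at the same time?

4

Econ, Latin, Algebra, Calculus are mutually in conflict, so at least 4 time slots are needed.
4 time slots suffice: time slot 1 → {Algebra}; time slot 2 → {Latin}; time slot 3 → {Econ, Physics}; time slot 4 → {Calculus}. Each listed conflict is separated.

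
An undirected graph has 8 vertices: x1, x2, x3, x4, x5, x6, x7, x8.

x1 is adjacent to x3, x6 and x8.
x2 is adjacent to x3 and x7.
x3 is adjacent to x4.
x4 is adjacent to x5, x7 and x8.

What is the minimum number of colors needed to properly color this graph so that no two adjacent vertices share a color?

x3 and x4 are adjacent, so at least 2 colors are needed.
A valid assignment using 2 colors: x1=1, x2=1, x3=2, x4=1, x5=2, x6=2, x7=2, x8=2. Every edge joins two different colors.

2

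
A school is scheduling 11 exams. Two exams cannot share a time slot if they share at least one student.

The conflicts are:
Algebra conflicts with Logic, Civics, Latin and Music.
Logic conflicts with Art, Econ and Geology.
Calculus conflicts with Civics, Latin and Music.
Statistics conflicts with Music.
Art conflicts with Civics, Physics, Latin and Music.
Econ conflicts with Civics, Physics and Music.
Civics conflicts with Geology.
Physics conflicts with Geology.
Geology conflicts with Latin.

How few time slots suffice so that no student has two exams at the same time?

2

Econ and Physics conflict, so at least 2 time slots are needed.
2 time slots suffice: time slot 1 → {Algebra, Calculus, Statistics, Art, Econ, Geology}; time slot 2 → {Logic, Civics, Physics, Latin, Music}. Each listed conflict is separated.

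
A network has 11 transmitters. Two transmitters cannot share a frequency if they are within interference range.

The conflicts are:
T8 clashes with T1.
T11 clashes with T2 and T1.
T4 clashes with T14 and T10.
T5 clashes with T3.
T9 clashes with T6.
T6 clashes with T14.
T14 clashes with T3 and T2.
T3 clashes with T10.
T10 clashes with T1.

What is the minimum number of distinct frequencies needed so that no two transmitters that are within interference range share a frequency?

T14 and T3 conflict, so at least 2 frequencies are needed.
2 frequencies suffice: T8=1, T11=1, T4=2, T5=1, T9=1, T6=2, T14=1, T3=2, T2=2, T10=1, T1=2. Every pair that conflicts lands in different frequencies.

2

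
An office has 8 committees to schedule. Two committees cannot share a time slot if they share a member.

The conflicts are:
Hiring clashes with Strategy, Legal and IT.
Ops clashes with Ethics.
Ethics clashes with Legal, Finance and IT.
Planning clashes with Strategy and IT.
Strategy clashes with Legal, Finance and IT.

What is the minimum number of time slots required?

3

Planning, Strategy, IT are mutually in conflict, so at least 3 time slots are needed.
3 time slots suffice: Hiring=3, Ops=2, Ethics=1, Planning=3, Strategy=1, Legal=2, Finance=2, IT=2. Every pair that conflicts lands in different time slots.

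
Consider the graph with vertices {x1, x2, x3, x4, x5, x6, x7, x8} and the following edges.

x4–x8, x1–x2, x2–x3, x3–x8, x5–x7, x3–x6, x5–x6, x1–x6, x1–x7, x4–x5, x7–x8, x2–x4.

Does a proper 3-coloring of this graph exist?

The chromatic number is 3. The cycle x1-x7-x5-x4-x2-x1 has odd length 5, so it cannot be 2-colored; at least 3 colors are needed.
3 colors suffice: x1=1, x2=3, x3=2, x4=2, x5=1, x6=3, x7=2, x8=1.
That is already a proper 3-coloring.

Yes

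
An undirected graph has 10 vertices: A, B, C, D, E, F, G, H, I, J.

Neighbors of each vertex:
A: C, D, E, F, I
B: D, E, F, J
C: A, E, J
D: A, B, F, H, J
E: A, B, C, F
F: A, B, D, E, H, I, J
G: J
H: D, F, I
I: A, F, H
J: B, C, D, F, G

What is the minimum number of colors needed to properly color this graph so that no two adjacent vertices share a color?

B, D, F, J are mutually adjacent (a clique of size 4), so at least 4 colors are needed.
A valid assignment using 4 colors: A=2, B=4, C=1, D=3, E=3, F=1, G=1, H=2, I=3, J=2. Each edge has distinct colors on its endpoints.

4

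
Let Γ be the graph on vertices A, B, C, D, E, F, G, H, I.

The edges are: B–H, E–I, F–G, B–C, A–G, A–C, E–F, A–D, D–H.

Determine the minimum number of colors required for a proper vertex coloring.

The cycle B-C-A-D-H-B has odd length 5, so it cannot be 2-colored; at least 3 colors are needed.
One proper 3-coloring: A=1, B=3, C=2, D=2, E=1, F=3, G=2, H=1, I=2. Every edge joins two different colors.

3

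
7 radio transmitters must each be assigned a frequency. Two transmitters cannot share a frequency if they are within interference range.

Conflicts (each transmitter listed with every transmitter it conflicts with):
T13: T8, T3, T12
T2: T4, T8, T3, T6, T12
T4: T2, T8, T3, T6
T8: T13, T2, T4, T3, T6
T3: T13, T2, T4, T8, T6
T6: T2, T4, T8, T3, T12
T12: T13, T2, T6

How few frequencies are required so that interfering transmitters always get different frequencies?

T2, T4, T8, T3, T6 are mutually in conflict, so at least 5 frequencies are needed.
5 frequencies suffice: frequency 1 → {T13, T6}; frequency 2 → {T3, T12}; frequency 3 → {T8}; frequency 4 → {T2}; frequency 5 → {T4}. Every pair that conflicts lands in different frequencies.

5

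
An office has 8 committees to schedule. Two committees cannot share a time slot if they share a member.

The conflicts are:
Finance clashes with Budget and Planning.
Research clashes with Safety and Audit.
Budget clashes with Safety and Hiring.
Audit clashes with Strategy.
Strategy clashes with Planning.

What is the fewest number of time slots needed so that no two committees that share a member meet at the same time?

3

The cycle Research-Safety-Budget-Finance-Planning-Strategy-Audit-Research has odd length 7, so it cannot be 2-colored; at least 3 time slots are needed.
Using 3 time slots: Finance=2, Research=1, Budget=1, Safety=2, Hiring=2, Audit=2, Strategy=1, Planning=3. Every pair that conflicts lands in different time slots.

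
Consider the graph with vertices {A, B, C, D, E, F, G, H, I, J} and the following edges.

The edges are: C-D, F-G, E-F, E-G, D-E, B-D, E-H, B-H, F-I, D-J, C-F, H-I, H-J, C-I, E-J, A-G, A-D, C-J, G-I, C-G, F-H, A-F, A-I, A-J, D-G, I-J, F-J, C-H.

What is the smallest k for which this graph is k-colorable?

C, F, H, I, J are pairwise adjacent (a clique of size 5), so at least 5 colors are needed.
A valid assignment using 5 colors: A=4, B=2, C=4, D=1, E=3, F=1, G=2, H=5, I=3, J=2. No two adjacent vertices share a color.

5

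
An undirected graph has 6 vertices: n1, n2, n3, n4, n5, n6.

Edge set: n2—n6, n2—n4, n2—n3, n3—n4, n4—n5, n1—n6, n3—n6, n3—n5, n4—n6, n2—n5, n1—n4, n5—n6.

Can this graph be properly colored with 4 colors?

n2, n3, n4, n5, n6 are mutually adjacent (a clique of size 5), so at least 5 colors are needed.
So 4 colors are not enough.

No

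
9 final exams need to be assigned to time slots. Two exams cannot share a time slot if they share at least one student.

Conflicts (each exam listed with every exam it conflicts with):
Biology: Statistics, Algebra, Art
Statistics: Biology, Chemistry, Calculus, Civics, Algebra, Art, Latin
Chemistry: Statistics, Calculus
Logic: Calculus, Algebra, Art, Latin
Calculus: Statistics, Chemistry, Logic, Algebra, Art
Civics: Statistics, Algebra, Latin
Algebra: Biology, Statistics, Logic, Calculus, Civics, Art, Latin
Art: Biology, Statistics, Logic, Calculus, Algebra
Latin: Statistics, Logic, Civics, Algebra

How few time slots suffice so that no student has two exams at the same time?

Statistics, Calculus, Algebra, Art are mutually in conflict, so at least 4 time slots are needed.
4 time slots suffice: Biology=4, Statistics=1, Chemistry=2, Logic=1, Calculus=4, Civics=4, Algebra=2, Art=3, Latin=3. Every pair that conflicts lands in different time slots.

4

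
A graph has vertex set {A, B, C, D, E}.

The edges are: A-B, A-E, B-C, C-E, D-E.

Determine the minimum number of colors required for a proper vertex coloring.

B and C are adjacent, so at least 2 colors are needed.
One proper 2-coloring: A=blue, B=red, C=blue, D=blue, E=red. Each edge has distinct colors on its endpoints.

2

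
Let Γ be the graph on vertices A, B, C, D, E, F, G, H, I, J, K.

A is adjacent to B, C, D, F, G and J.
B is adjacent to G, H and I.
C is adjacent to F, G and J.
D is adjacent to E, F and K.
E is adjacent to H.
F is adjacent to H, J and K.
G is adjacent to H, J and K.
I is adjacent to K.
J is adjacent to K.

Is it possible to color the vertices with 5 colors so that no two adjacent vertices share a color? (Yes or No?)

Yes

The chromatic number is 4. A, C, G, J form a clique, so at least 4 colors are needed.
4 colors suffice: A=2, B=3, C=4, D=3, E=1, F=1, G=1, H=2, I=1, J=3, K=2.
Since 5 ≥ 4, a proper 5-coloring certainly exists.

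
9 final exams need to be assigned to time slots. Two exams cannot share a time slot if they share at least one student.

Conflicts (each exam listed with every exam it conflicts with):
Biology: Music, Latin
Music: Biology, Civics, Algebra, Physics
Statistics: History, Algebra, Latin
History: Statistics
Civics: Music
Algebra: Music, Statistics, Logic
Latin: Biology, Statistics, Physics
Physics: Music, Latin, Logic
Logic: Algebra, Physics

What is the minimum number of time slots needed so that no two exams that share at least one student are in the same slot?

The cycle Latin-Biology-Music-Algebra-Statistics-Latin has odd length 5, so it cannot be 2-colored; at least 3 time slots are needed.
3 time slots suffice: time slot 1 → {Music, Statistics, Logic}; time slot 2 → {Biology, History, Civics, Algebra, Physics}; time slot 3 → {Latin}. Each listed conflict is separated.

3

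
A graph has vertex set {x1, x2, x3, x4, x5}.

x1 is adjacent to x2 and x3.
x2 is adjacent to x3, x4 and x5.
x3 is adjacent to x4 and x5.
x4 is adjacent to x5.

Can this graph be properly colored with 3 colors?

No

x2, x3, x4, x5 form a clique, so at least 4 colors are needed.
So 3 colors are not enough.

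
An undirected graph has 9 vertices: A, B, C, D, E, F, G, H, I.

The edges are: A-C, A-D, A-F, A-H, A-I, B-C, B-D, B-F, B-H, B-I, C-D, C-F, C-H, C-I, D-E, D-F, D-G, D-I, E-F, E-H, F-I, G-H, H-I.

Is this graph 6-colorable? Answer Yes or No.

Yes

The chromatic number is 5. A, C, D, F, I form a clique, so at least 5 colors are needed.
5 colors suffice: A=purple, B=purple, C=yellow, D=red, E=green, F=blue, G=blue, H=red, I=green.
Since 6 ≥ 5, a proper 6-coloring certainly exists.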